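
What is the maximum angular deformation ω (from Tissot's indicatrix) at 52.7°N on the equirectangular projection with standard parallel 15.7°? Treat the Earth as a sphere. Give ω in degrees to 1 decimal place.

In the equirectangular projection with standard parallel φ₀ = 15.7° (x = Rλ cos φ₀, y = Rφ), meridians are true-scale (h = 1) and the parallel scale is k = cos φ₀ / cos φ.
At 52.7°: h = 1.000, k = 1.589; principal scales a = 1.589, b = 1.000.
sin(ω/2) = (a − b)/(a + b) = 0.5886/2.589 = 0.2274, so ω = 2 arcsin(0.2274) ≈ 26.3°.

26.3°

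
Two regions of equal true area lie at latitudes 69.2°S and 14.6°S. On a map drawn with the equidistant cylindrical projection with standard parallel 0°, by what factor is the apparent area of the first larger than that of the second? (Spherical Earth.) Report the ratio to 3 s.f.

For the equirectangular projection with φ₀ = 0 (plate carrée), h = 1 along meridians and k = sec φ along parallels.
Areal scale at 69.2°: h·k = 1.000 × 2.816 = 2.816.
Areal scale at 14.6°: h·k = 1.000 × 1.033 = 1.033.
Ratio = 2.816/1.033 ≈ 2.73.

2.73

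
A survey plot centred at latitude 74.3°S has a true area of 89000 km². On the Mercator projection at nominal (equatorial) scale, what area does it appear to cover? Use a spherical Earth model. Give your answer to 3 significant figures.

1220000 km²

For Mercator, h = k = sec φ (a conformal cylindrical projection has a single point scale, 1/cos φ).
Areal scale = k² = sec²φ = 1/cos²(74.3°) = 1/0.2706² = 13.66.
Apparent area = 89000 × 13.66 ≈ 1220000 km².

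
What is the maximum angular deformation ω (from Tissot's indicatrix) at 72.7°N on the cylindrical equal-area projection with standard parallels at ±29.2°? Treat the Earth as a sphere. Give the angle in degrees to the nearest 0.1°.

104.8°

Cylindrical equal-area (φ₀ = 29.2°): h = cos φ / cos 29.2° along meridians, k = cos 29.2° / cos φ along parallels; h·k = 1.
At 72.7°: h = 0.3407, k = 2.935; principal scales a = 2.935, b = 0.3407.
sin(ω/2) = (a − b)/(a + b) = 2.595/3.276 = 0.7920, so ω = 2 arcsin(0.7920) ≈ 104.8°.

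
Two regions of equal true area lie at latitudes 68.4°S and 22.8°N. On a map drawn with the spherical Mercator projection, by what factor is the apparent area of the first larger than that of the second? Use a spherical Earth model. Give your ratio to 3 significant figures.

Mercator areal scale is sec²φ.
At 68.4°: sec²(68.4°) = 1/0.3681² = 7.379.
At 22.8°: sec²(22.8°) = 1/0.9219² = 1.177.
Ratio = 7.379/1.177 = cos²(22.8°)/cos²(68.4°) ≈ 6.27.

6.27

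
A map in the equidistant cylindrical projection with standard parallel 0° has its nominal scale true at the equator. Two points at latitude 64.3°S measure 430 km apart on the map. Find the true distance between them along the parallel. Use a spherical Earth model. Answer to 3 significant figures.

186 km

In the plate carrée (x = Rλ, y = Rφ), meridians are true-scale (h = 1) and parallels are stretched by k = sec φ.
Along the parallel at 64.3°, map distances are exaggerated by k = sec 64.3° = 2.306.
True distance = 430 / 2.306 = 430 × cos 64.3° ≈ 186 km.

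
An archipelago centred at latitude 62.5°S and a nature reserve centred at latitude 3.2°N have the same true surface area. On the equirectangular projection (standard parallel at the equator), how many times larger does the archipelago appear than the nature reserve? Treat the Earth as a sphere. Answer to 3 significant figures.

2.16

Plate carrée maps x = Rλ, y = Rφ. The meridian scale is h = 1 and the parallel scale is k = 1/cos φ = sec φ.
Areal scale at 62.5°: h·k = 1.000 × 2.166 = 2.166.
Areal scale at 3.2°: h·k = 1.000 × 1.002 = 1.002.
Ratio = 2.166/1.002 ≈ 2.16.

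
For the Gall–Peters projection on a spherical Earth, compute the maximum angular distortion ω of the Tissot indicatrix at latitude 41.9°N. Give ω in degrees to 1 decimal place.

5.9°

Gall–Peters is a cylindrical equal-area projection with standard parallels at ±45°. A cylindrical equal-area projection with standard parallel φ₀ has meridian scale h = cos φ / cos φ₀ and parallel scale k = cos φ₀ / cos φ (so areas are preserved, h·k = 1).
At 41.9°: h = 1.053, k = 0.9500; principal scales a = 1.053, b = 0.9500.
sin(ω/2) = (a − b)/(a + b) = 0.1026/2.003 = 0.05123, so ω = 2 arcsin(0.05123) ≈ 5.9°.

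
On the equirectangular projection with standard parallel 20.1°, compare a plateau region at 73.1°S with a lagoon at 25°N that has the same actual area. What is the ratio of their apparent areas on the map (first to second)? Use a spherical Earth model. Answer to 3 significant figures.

3.12

The equidistant cylindrical projection with φ₀ = 20.1° has h = 1 (meridians true) and k = cos φ₀ / cos φ along parallels.
Areal scale at 73.1°: h·k = 1.000 × 3.230 = 3.230.
Areal scale at 25°: h·k = 1.000 × 1.036 = 1.036.
Ratio = 3.230/1.036 ≈ 3.12.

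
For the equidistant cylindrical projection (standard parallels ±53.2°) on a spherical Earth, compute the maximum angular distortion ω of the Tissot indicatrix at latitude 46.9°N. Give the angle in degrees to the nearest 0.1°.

7.5°

The equidistant cylindrical projection with φ₀ = 53.2° has h = 1 (meridians true) and k = cos φ₀ / cos φ along parallels.
At 46.9°: h = 1.000, k = 0.8767; principal scales a = 1.000, b = 0.8767.
sin(ω/2) = (a − b)/(a + b) = 0.1233/1.877 = 0.06570, so ω = 2 arcsin(0.06570) ≈ 7.5°.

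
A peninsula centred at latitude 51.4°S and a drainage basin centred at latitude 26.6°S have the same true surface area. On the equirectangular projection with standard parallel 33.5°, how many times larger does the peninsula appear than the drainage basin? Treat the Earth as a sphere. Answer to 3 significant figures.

1.43

In the equirectangular projection with standard parallel φ₀ = 33.5° (x = Rλ cos φ₀, y = Rφ), meridians are true-scale (h = 1) and the parallel scale is k = cos φ₀ / cos φ.
Areal scale at 51.4°: h·k = 1.000 × 1.337 = 1.337.
Areal scale at 26.6°: h·k = 1.000 × 0.9326 = 0.9326.
Ratio = 1.337/0.9326 ≈ 1.43.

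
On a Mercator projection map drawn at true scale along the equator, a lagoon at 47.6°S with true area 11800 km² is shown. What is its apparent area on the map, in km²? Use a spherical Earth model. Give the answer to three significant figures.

Mercator is conformal, so the point scale is isotropic: h = k = sec φ = 1/cos φ.
Areal scale = k² = sec²φ = 1/cos²(47.6°) = 1/0.6743² = 2.199.
Apparent area = 11800 × 2.199 ≈ 26000 km².

26000 km²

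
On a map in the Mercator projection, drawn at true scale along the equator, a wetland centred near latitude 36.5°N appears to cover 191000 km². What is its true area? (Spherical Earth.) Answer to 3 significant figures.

123000 km²

The Mercator projection is conformal; its linear scale factor is the same in every direction and equals sec φ = 1/cos φ.
Areal scale = k² = sec²φ = 1/cos²(36.5°) = 1/0.8039² = 1.548.
True area = apparent / (areal scale) = 191000 / 1.548 ≈ 123000 km².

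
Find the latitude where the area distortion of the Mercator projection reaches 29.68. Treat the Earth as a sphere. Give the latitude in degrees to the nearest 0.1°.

79.4°

Mercator areal scale is sec²φ.
sec²φ = 29.68  ⇒  cos²φ = 0.03369  ⇒  cos φ = 0.1836.
φ = arccos(0.1836) ≈ 79.4°.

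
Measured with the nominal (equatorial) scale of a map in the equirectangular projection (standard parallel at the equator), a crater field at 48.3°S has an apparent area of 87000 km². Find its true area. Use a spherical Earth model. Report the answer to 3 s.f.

In the plate carrée (x = Rλ, y = Rφ), meridians are true-scale (h = 1) and parallels are stretched by k = sec φ.
Areal scale = h·k = 1 × sec φ; at 48.3°, h = 1.000, k = 1.503, so h·k = 1.503.
True area = apparent / (areal scale) = 87000 / 1.503 ≈ 57900 km².

57900 km²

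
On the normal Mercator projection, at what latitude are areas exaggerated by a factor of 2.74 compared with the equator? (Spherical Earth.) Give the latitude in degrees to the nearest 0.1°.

Mercator areal scale is sec²φ.
sec²φ = 2.74  ⇒  cos²φ = 0.3650  ⇒  cos φ = 0.6041.
φ = arccos(0.6041) ≈ 52.8°.

52.8°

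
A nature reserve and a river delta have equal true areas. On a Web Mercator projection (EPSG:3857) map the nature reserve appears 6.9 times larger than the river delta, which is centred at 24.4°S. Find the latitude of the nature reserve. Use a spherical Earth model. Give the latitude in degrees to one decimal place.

69.7°

Mercator areal scale is sec²φ, so apparent-area ratio = sec²φ₁ / sec²φ₂ = cos²φ₂ / cos²φ₁.
cos²φ₂ / cos²φ₁ = 6.9  ⇒  cos φ₁ = cos 24.4° / √6.9 = 0.9107/2.627 = 0.3467.
φ₁ = arccos(0.3467) ≈ 69.7°.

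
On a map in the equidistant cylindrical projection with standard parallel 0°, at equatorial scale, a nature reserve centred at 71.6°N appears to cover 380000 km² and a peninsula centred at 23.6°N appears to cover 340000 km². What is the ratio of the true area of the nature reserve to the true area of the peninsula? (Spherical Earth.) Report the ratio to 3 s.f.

Plate carrée has h = 1 and k = sec φ, giving areal scale sec φ; true area = (apparent area) · cos φ.
True area of nature reserve: 380000 × cos(71.6°) = 380000 × 0.3156 = 119900 km².
True area of peninsula: 340000 × cos(23.6°) = 340000 × 0.9164 = 311600 km².
Ratio = 119900 / 311600 ≈ 0.385.

0.385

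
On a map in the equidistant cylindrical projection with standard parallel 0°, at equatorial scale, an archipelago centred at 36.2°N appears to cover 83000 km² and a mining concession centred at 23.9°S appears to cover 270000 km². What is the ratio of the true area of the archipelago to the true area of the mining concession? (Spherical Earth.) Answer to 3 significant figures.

0.271

On the plate carrée, areal scale = h·k = 1 × sec φ, so true area = apparent × cos φ.
True area of archipelago: 83000 × cos(36.2°) = 83000 × 0.8070 = 66980 km².
True area of mining concession: 270000 × cos(23.9°) = 270000 × 0.9143 = 246800 km².
Ratio = 66980 / 246800 ≈ 0.271.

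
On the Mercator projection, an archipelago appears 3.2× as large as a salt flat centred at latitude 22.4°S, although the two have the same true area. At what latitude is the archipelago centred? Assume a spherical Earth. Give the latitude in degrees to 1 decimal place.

58.9°

On Mercator, (apparent₁)/(apparent₂) = sec²φ₁ / sec²φ₂ when true areas are equal.
cos²φ₂ / cos²φ₁ = 3.2  ⇒  cos φ₁ = cos 22.4° / √3.2 = 0.9245/1.789 = 0.5168.
φ₁ = arccos(0.5168) ≈ 58.9°.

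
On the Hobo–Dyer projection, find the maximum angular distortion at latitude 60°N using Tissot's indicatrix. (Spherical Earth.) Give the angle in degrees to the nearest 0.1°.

Hobo–Dyer is a cylindrical equal-area projection with standard parallels at ±37.5°. For cylindrical equal-area with standard parallel φ₀, h = cos φ / cos φ₀ and k = cos φ₀ / cos φ, so h·k = 1.
At 60°: h = 0.6302, k = 1.587; principal scales a = 1.587, b = 0.6302.
sin(ω/2) = (a − b)/(a + b) = 0.9565/2.217 = 0.4314, so ω = 2 arcsin(0.4314) ≈ 51.1°.

51.1°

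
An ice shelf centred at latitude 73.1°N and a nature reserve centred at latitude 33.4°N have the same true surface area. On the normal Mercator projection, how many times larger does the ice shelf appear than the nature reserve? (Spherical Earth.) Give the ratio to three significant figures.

8.25

Mercator areal scale is sec²φ.
At 73.1°: sec²(73.1°) = 1/0.2907² = 11.83.
At 33.4°: sec²(33.4°) = 1/0.8348² = 1.435.
Ratio = 11.83/1.435 = cos²(33.4°)/cos²(73.1°) ≈ 8.25.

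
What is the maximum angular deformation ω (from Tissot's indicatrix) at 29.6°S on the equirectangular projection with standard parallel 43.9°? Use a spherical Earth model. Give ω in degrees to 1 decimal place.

With standard parallel φ₀ = 43.9°, the equirectangular projection gives x = Rλ cos φ₀, y = Rφ, so h = 1 and k = cos 43.9° / cos φ.
At 29.6°: h = 1.000, k = 0.8287; principal scales a = 1.000, b = 0.8287.
sin(ω/2) = (a − b)/(a + b) = 0.1713/1.829 = 0.09367, so ω = 2 arcsin(0.09367) ≈ 10.7°.

10.7°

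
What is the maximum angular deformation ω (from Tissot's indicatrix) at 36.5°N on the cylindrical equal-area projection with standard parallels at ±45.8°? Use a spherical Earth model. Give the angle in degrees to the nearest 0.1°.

16.3°

For cylindrical equal-area with standard parallel φ₀, h = cos φ / cos φ₀ and k = cos φ₀ / cos φ, so h·k = 1.
At 36.5°: h = 1.153, k = 0.8673; principal scales a = 1.153, b = 0.8673.
sin(ω/2) = (a − b)/(a + b) = 0.2858/2.020 = 0.1414, so ω = 2 arcsin(0.1414) ≈ 16.3°.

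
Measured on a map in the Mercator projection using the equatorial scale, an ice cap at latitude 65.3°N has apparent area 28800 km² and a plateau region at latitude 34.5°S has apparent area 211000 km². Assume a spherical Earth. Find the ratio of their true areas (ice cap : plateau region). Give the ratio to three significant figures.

On Mercator the areal scale is sec²φ, so true area = apparent × cos²φ.
True area of ice cap: 28800 × cos²(65.3°) = 28800 × 0.1746 = 5029 km².
True area of plateau region: 211000 × cos²(34.5°) = 211000 × 0.6792 = 143300 km².
Ratio = 5029 / 143300 ≈ 0.0351.

0.0351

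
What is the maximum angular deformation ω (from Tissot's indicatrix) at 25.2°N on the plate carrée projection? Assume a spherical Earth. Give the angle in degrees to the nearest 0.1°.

5.7°

Plate carrée maps x = Rλ, y = Rφ. The meridian scale is h = 1 and the parallel scale is k = 1/cos φ = sec φ.
At 25.2°: h = 1.000, k = 1.105; principal scales a = 1.105, b = 1.000.
sin(ω/2) = (a − b)/(a + b) = 0.1052/2.105 = 0.04996, so ω = 2 arcsin(0.04996) ≈ 5.7°.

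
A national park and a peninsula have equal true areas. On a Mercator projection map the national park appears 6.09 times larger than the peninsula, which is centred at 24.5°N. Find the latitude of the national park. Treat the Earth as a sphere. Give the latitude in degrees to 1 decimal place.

On Mercator, (apparent₁)/(apparent₂) = sec²φ₁ / sec²φ₂ when true areas are equal.
cos²φ₂ / cos²φ₁ = 6.09  ⇒  cos φ₁ = cos 24.5° / √6.09 = 0.9100/2.468 = 0.3687.
φ₁ = arccos(0.3687) ≈ 68.4°.

68.4°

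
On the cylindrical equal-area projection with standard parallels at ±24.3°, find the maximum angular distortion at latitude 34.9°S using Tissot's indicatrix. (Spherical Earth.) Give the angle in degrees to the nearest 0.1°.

For cylindrical equal-area with standard parallel φ₀, h = cos φ / cos φ₀ and k = cos φ₀ / cos φ, so h·k = 1.
At 34.9°: h = 0.8999, k = 1.111; principal scales a = 1.111, b = 0.8999.
sin(ω/2) = (a − b)/(a + b) = 0.2114/2.011 = 0.1051, so ω = 2 arcsin(0.1051) ≈ 12.1°.

12.1°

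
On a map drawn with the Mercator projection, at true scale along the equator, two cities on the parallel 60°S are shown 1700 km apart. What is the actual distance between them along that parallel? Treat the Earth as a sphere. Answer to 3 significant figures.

850 km

Mercator is conformal, so the point scale is isotropic: h = k = sec φ = 1/cos φ.
Along the parallel at 60°, map distances are exaggerated by k = sec 60° = 2.000.
True distance = 1700 / 2.000 = 1700 × cos 60° ≈ 850 km.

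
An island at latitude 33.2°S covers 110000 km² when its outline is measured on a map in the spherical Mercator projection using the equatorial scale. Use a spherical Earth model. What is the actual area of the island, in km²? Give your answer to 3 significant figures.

The Mercator projection is conformal; its linear scale factor is the same in every direction and equals sec φ = 1/cos φ.
Areal scale = k² = sec²φ = 1/cos²(33.2°) = 1/0.8368² = 1.428.
True area = apparent / (areal scale) = 110000 / 1.428 ≈ 77000 km².

77000 km²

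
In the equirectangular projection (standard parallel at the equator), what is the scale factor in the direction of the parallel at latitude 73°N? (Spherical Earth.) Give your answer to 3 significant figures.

3.42

In the plate carrée (x = Rλ, y = Rφ), meridians are true-scale (h = 1) and parallels are stretched by k = sec φ.
k = 1/cos 73° = 1/0.2924 = 3.420.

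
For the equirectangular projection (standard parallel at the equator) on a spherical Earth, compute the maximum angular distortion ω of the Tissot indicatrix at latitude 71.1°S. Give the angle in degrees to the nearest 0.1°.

61.4°

Plate carrée maps x = Rλ, y = Rφ. The meridian scale is h = 1 and the parallel scale is k = 1/cos φ = sec φ.
At 71.1°: h = 1.000, k = 3.087; principal scales a = 3.087, b = 1.000.
sin(ω/2) = (a − b)/(a + b) = 2.087/4.087 = 0.5107, so ω = 2 arcsin(0.5107) ≈ 61.4°.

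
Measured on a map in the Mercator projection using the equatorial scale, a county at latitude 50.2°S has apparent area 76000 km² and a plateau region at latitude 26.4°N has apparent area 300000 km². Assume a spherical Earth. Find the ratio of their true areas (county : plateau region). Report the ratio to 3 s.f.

0.129

Since Mercator area scale is 1/cos²φ, the true area equals the apparent area multiplied by cos²φ.
True area of county: 76000 × cos²(50.2°) = 76000 × 0.4097 = 31140 km².
True area of plateau region: 300000 × cos²(26.4°) = 300000 × 0.8023 = 240700 km².
Ratio = 31140 / 240700 ≈ 0.129.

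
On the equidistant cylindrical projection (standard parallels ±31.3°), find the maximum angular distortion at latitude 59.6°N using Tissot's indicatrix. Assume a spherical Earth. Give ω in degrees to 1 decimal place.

29.7°

With standard parallel φ₀ = 31.3°, the equirectangular projection gives x = Rλ cos φ₀, y = Rφ, so h = 1 and k = cos 31.3° / cos φ.
At 59.6°: h = 1.000, k = 1.689; principal scales a = 1.689, b = 1.000.
sin(ω/2) = (a − b)/(a + b) = 0.6885/2.689 = 0.2561, so ω = 2 arcsin(0.2561) ≈ 29.7°.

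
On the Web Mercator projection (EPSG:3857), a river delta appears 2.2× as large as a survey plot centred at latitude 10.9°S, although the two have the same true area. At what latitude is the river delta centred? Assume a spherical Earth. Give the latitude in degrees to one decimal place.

48.5°

On Mercator, (apparent₁)/(apparent₂) = sec²φ₁ / sec²φ₂ when true areas are equal.
cos²φ₂ / cos²φ₁ = 2.2  ⇒  cos φ₁ = cos 10.9° / √2.2 = 0.9820/1.483 = 0.6620.
φ₁ = arccos(0.6620) ≈ 48.5°.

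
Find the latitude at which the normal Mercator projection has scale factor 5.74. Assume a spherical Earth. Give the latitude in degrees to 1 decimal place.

80.0°

Mercator scale is k = sec φ = 1/cos φ.
1/cos φ = 5.74  ⇒  cos φ = 0.1742  ⇒  φ = arccos(0.1742) ≈ 80.0°.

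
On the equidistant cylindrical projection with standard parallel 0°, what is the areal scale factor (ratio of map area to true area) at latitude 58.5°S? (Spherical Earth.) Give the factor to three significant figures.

1.91

Plate carrée maps x = Rλ, y = Rφ. The meridian scale is h = 1 and the parallel scale is k = 1/cos φ = sec φ.
Areal scale = h·k = 1 × sec φ; at 58.5°, h = 1.000, k = 1.914, so h·k = 1.914.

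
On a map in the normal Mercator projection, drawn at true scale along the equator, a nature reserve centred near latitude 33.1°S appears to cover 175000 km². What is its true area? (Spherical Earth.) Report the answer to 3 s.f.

The Mercator projection is conformal; its linear scale factor is the same in every direction and equals sec φ = 1/cos φ.
Areal scale = k² = sec²φ = 1/cos²(33.1°) = 1/0.8377² = 1.425.
True area = apparent / (areal scale) = 175000 / 1.425 ≈ 123000 km².

123000 km²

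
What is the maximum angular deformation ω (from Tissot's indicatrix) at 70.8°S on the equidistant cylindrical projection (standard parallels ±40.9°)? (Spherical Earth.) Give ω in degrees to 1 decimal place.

46.4°

With standard parallel φ₀ = 40.9°, the equirectangular projection gives x = Rλ cos φ₀, y = Rφ, so h = 1 and k = cos 40.9° / cos φ.
At 70.8°: h = 1.000, k = 2.298; principal scales a = 2.298, b = 1.000.
sin(ω/2) = (a − b)/(a + b) = 1.298/3.298 = 0.3936, so ω = 2 arcsin(0.3936) ≈ 46.4°.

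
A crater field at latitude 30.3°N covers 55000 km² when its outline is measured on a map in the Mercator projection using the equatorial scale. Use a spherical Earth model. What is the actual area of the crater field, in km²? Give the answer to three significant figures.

41000 km²

For Mercator, h = k = sec φ (a conformal cylindrical projection has a single point scale, 1/cos φ).
Areal scale = k² = sec²φ = 1/cos²(30.3°) = 1/0.8634² = 1.341.
True area = apparent / (areal scale) = 55000 / 1.341 ≈ 41000 km².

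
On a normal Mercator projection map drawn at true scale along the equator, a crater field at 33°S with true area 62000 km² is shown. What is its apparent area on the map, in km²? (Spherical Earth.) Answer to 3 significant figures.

88100 km²

The Mercator projection is conformal; its linear scale factor is the same in every direction and equals sec φ = 1/cos φ.
Areal scale = k² = sec²φ = 1/cos²(33°) = 1/0.8387² = 1.422.
Apparent area = 62000 × 1.422 ≈ 88100 km².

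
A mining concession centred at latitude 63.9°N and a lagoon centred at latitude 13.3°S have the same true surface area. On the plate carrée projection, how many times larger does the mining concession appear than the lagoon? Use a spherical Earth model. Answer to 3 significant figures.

In the plate carrée (x = Rλ, y = Rφ), meridians are true-scale (h = 1) and parallels are stretched by k = sec φ.
Areal scale at 63.9°: h·k = 1.000 × 2.273 = 2.273.
Areal scale at 13.3°: h·k = 1.000 × 1.028 = 1.028.
Ratio = 2.273/1.028 ≈ 2.21.

2.21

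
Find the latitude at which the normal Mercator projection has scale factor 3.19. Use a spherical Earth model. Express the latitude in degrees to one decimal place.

71.7°

Mercator scale is k = sec φ = 1/cos φ.
1/cos φ = 3.19  ⇒  cos φ = 0.3135  ⇒  φ = arccos(0.3135) ≈ 71.7°.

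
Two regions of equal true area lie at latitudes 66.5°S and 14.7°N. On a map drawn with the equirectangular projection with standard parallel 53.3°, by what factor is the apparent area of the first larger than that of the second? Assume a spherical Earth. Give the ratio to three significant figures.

In the equirectangular projection with standard parallel φ₀ = 53.3° (x = Rλ cos φ₀, y = Rφ), meridians are true-scale (h = 1) and the parallel scale is k = cos φ₀ / cos φ.
Areal scale at 66.5°: h·k = 1.000 × 1.499 = 1.499.
Areal scale at 14.7°: h·k = 1.000 × 0.6178 = 0.6178.
Ratio = 1.499/0.6178 ≈ 2.43.

2.43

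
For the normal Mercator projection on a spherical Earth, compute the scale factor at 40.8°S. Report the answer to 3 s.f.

The Mercator projection is conformal; its linear scale factor is the same in every direction and equals sec φ = 1/cos φ.
k = 1/cos 40.8° = 1/0.7570 = 1.321.

1.32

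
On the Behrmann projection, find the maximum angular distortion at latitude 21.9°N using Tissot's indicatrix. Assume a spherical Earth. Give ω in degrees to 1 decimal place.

7.9°

Behrmann is a cylindrical equal-area projection with standard parallels at ±30°. Cylindrical equal-area (φ₀ = 30°): h = cos φ / cos 30° along meridians, k = cos 30° / cos φ along parallels; h·k = 1.
At 21.9°: h = 1.071, k = 0.9334; principal scales a = 1.071, b = 0.9334.
sin(ω/2) = (a − b)/(a + b) = 0.1380/2.005 = 0.06883, so ω = 2 arcsin(0.06883) ≈ 7.9°.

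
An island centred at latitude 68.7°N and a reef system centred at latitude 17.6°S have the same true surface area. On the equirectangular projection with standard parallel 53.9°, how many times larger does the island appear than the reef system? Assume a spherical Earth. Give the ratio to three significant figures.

The equidistant cylindrical projection with φ₀ = 53.9° has h = 1 (meridians true) and k = cos φ₀ / cos φ along parallels.
Areal scale at 68.7°: h·k = 1.000 × 1.622 = 1.622.
Areal scale at 17.6°: h·k = 1.000 × 0.6181 = 0.6181.
Ratio = 1.622/0.6181 ≈ 2.62.

2.62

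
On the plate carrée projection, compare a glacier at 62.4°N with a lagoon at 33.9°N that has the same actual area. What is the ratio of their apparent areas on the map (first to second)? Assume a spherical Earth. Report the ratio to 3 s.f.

1.79

In the plate carrée (x = Rλ, y = Rφ), meridians are true-scale (h = 1) and parallels are stretched by k = sec φ.
Areal scale at 62.4°: h·k = 1.000 × 2.158 = 2.158.
Areal scale at 33.9°: h·k = 1.000 × 1.205 = 1.205.
Ratio = 2.158/1.205 ≈ 1.79.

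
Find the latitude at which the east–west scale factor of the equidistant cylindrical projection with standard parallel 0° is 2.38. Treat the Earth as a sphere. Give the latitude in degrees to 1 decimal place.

65.2°

Plate carrée: h = 1, k = sec φ along parallels.
sec φ = 2.38  ⇒  cos φ = 0.4202  ⇒  φ ≈ 65.2°.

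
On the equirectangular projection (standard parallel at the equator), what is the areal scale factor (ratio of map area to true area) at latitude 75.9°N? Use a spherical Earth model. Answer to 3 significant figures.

4.10

Plate carrée maps x = Rλ, y = Rφ. The meridian scale is h = 1 and the parallel scale is k = 1/cos φ = sec φ.
Areal scale = h·k = 1 × sec φ; at 75.9°, h = 1.000, k = 4.105, so h·k = 4.105.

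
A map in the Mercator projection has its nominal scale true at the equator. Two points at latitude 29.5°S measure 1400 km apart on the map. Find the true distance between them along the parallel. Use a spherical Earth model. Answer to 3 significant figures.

1220 km

For Mercator, h = k = sec φ (a conformal cylindrical projection has a single point scale, 1/cos φ).
Along the parallel at 29.5°, map distances are exaggerated by k = sec 29.5° = 1.149.
True distance = 1400 / 1.149 = 1400 × cos 29.5° ≈ 1220 km.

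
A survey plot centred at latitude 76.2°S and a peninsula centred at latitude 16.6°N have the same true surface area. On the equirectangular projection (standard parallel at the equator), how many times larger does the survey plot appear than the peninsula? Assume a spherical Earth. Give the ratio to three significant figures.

For the equirectangular projection with φ₀ = 0 (plate carrée), h = 1 along meridians and k = sec φ along parallels.
Areal scale at 76.2°: h·k = 1.000 × 4.192 = 4.192.
Areal scale at 16.6°: h·k = 1.000 × 1.043 = 1.043.
Ratio = 4.192/1.043 ≈ 4.02.

4.02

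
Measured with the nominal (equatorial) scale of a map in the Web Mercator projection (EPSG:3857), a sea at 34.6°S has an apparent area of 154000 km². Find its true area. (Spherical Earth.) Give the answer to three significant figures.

The Mercator projection is conformal; its linear scale factor is the same in every direction and equals sec φ = 1/cos φ.
Areal scale = k² = sec²φ = 1/cos²(34.6°) = 1/0.8231² = 1.476.
True area = apparent / (areal scale) = 154000 / 1.476 ≈ 104000 km².

104000 km²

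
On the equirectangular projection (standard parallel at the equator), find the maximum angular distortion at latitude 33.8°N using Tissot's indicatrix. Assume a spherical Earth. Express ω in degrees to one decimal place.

10.6°

Plate carrée maps x = Rλ, y = Rφ. The meridian scale is h = 1 and the parallel scale is k = 1/cos φ = sec φ.
At 33.8°: h = 1.000, k = 1.203; principal scales a = 1.203, b = 1.000.
sin(ω/2) = (a − b)/(a + b) = 0.2034/2.203 = 0.09231, so ω = 2 arcsin(0.09231) ≈ 10.6°.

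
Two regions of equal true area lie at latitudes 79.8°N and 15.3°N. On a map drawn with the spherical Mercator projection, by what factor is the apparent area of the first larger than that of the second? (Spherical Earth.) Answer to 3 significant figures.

Mercator is conformal with k = sec φ, so areal scale = k² = sec²φ.
At 79.8°: sec²(79.8°) = 1/0.1771² = 31.89.
At 15.3°: sec²(15.3°) = 1/0.9646² = 1.075.
Ratio = 31.89/1.075 = cos²(15.3°)/cos²(79.8°) ≈ 29.7.

29.7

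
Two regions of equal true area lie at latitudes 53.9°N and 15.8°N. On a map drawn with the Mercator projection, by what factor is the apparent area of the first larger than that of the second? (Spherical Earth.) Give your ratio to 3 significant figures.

2.67

Mercator areal scale is sec²φ.
At 53.9°: sec²(53.9°) = 1/0.5892² = 2.881.
At 15.8°: sec²(15.8°) = 1/0.9622² = 1.080.
Ratio = 2.881/1.080 = cos²(15.8°)/cos²(53.9°) ≈ 2.67.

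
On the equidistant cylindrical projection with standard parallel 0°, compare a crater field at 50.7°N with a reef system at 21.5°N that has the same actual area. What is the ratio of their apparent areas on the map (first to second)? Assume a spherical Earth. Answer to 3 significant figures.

1.47

In the plate carrée (x = Rλ, y = Rφ), meridians are true-scale (h = 1) and parallels are stretched by k = sec φ.
Areal scale at 50.7°: h·k = 1.000 × 1.579 = 1.579.
Areal scale at 21.5°: h·k = 1.000 × 1.075 = 1.075.
Ratio = 1.579/1.075 ≈ 1.47.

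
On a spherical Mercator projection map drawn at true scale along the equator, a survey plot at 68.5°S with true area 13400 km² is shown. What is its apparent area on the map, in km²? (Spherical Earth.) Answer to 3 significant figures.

99800 km²

Mercator is conformal, so the point scale is isotropic: h = k = sec φ = 1/cos φ.
Areal scale = k² = sec²φ = 1/cos²(68.5°) = 1/0.3665² = 7.445.
Apparent area = 13400 × 7.445 ≈ 99800 km².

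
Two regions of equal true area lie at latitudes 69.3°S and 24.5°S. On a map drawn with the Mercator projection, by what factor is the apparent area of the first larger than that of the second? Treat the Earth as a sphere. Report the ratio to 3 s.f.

Mercator is conformal with k = sec φ, so areal scale = k² = sec²φ.
At 69.3°: sec²(69.3°) = 1/0.3535² = 8.004.
At 24.5°: sec²(24.5°) = 1/0.9100² = 1.208.
Ratio = 8.004/1.208 = cos²(24.5°)/cos²(69.3°) ≈ 6.63.

6.63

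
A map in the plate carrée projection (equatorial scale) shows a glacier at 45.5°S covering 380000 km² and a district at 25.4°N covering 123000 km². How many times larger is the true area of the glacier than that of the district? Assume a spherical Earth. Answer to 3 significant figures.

2.40

On the plate carrée, areal scale = h·k = 1 × sec φ, so true area = apparent × cos φ.
True area of glacier: 380000 × cos(45.5°) = 380000 × 0.7009 = 266300 km².
True area of district: 123000 × cos(25.4°) = 123000 × 0.9033 = 111100 km².
Ratio = 266300 / 111100 ≈ 2.40.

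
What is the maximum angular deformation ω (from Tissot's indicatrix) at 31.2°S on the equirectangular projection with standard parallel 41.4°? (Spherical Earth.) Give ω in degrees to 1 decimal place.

In the equirectangular projection with standard parallel φ₀ = 41.4° (x = Rλ cos φ₀, y = Rφ), meridians are true-scale (h = 1) and the parallel scale is k = cos φ₀ / cos φ.
At 31.2°: h = 1.000, k = 0.8769; principal scales a = 1.000, b = 0.8769.
sin(ω/2) = (a − b)/(a + b) = 0.1231/1.877 = 0.06556, so ω = 2 arcsin(0.06556) ≈ 7.5°.

7.5°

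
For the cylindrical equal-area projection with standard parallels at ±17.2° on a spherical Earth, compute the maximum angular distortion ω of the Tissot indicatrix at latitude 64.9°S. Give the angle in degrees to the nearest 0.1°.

A cylindrical equal-area projection with standard parallel φ₀ has meridian scale h = cos φ / cos φ₀ and parallel scale k = cos φ₀ / cos φ (so areas are preserved, h·k = 1).
At 64.9°: h = 0.4441, k = 2.252; principal scales a = 2.252, b = 0.4441.
sin(ω/2) = (a − b)/(a + b) = 1.808/2.696 = 0.6706, so ω = 2 arcsin(0.6706) ≈ 84.2°.

84.2°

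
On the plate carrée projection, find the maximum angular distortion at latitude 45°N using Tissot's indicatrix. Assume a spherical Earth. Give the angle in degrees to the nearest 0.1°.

19.8°

In the plate carrée (x = Rλ, y = Rφ), meridians are true-scale (h = 1) and parallels are stretched by k = sec φ.
At 45°: h = 1.000, k = 1.414; principal scales a = 1.414, b = 1.000.
sin(ω/2) = (a − b)/(a + b) = 0.4142/2.414 = 0.1716, so ω = 2 arcsin(0.1716) ≈ 19.8°.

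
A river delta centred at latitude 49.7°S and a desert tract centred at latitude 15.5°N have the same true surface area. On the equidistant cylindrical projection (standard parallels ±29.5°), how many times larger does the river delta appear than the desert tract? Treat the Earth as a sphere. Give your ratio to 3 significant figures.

1.49

In the equirectangular projection with standard parallel φ₀ = 29.5° (x = Rλ cos φ₀, y = Rφ), meridians are true-scale (h = 1) and the parallel scale is k = cos φ₀ / cos φ.
Areal scale at 49.7°: h·k = 1.000 × 1.346 = 1.346.
Areal scale at 15.5°: h·k = 1.000 × 0.9032 = 0.9032.
Ratio = 1.346/0.9032 ≈ 1.49.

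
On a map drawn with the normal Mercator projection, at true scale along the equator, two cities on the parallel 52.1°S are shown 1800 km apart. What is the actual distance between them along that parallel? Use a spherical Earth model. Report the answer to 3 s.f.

1110 km

For Mercator, h = k = sec φ (a conformal cylindrical projection has a single point scale, 1/cos φ).
Along the parallel at 52.1°, map distances are exaggerated by k = sec 52.1° = 1.628.
True distance = 1800 / 1.628 = 1800 × cos 52.1° ≈ 1110 km.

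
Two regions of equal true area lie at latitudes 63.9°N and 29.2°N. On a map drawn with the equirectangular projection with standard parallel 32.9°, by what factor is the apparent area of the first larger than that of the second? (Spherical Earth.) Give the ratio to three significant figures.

1.98

With standard parallel φ₀ = 32.9°, the equirectangular projection gives x = Rλ cos φ₀, y = Rφ, so h = 1 and k = cos 32.9° / cos φ.
Areal scale at 63.9°: h·k = 1.000 × 1.908 = 1.908.
Areal scale at 29.2°: h·k = 1.000 × 0.9618 = 0.9618.
Ratio = 1.908/0.9618 ≈ 1.98.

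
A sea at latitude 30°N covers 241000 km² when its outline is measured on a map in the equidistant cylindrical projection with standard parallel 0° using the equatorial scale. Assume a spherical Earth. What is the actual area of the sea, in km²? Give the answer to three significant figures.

Plate carrée maps x = Rλ, y = Rφ. The meridian scale is h = 1 and the parallel scale is k = 1/cos φ = sec φ.
Areal scale = h·k = 1 × sec φ; at 30°, h = 1.000, k = 1.155, so h·k = 1.155.
True area = apparent / (areal scale) = 241000 / 1.155 ≈ 209000 km².

209000 km²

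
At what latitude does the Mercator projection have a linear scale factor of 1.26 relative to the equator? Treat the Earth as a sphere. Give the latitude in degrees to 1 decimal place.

Mercator scale is k = sec φ = 1/cos φ.
1/cos φ = 1.26  ⇒  cos φ = 0.7937  ⇒  φ = arccos(0.7937) ≈ 37.5°.

37.5°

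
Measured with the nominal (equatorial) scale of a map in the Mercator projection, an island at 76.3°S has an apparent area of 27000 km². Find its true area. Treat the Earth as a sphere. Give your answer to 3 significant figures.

The Mercator projection is conformal; its linear scale factor is the same in every direction and equals sec φ = 1/cos φ.
Areal scale = k² = sec²φ = 1/cos²(76.3°) = 1/0.2368² = 17.83.
True area = apparent / (areal scale) = 27000 / 17.83 ≈ 1510 km².

1510 km²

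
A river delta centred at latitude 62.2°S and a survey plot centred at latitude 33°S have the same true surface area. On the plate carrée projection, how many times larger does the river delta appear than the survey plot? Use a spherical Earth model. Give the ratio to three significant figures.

1.80

For the equirectangular projection with φ₀ = 0 (plate carrée), h = 1 along meridians and k = sec φ along parallels.
Areal scale at 62.2°: h·k = 1.000 × 2.144 = 2.144.
Areal scale at 33°: h·k = 1.000 × 1.192 = 1.192.
Ratio = 2.144/1.192 ≈ 1.80.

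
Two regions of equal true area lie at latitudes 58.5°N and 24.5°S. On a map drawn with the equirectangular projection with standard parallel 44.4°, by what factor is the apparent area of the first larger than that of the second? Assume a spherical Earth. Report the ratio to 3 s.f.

1.74

With standard parallel φ₀ = 44.4°, the equirectangular projection gives x = Rλ cos φ₀, y = Rφ, so h = 1 and k = cos 44.4° / cos φ.
Areal scale at 58.5°: h·k = 1.000 × 1.367 = 1.367.
Areal scale at 24.5°: h·k = 1.000 × 0.7852 = 0.7852.
Ratio = 1.367/0.7852 ≈ 1.74.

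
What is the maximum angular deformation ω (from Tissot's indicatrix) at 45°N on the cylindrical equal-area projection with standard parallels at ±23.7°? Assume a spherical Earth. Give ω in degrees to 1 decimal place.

29.3°

A cylindrical equal-area projection with standard parallel φ₀ has meridian scale h = cos φ / cos φ₀ and parallel scale k = cos φ₀ / cos φ (so areas are preserved, h·k = 1).
At 45°: h = 0.7722, k = 1.295; principal scales a = 1.295, b = 0.7722.
sin(ω/2) = (a − b)/(a + b) = 0.5227/2.067 = 0.2529, so ω = 2 arcsin(0.2529) ≈ 29.3°.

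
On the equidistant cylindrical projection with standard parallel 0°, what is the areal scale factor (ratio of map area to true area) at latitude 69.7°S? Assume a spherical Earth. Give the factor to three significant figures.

In the plate carrée (x = Rλ, y = Rφ), meridians are true-scale (h = 1) and parallels are stretched by k = sec φ.
Areal scale = h·k = 1 × sec φ; at 69.7°, h = 1.000, k = 2.882, so h·k = 2.882.

2.88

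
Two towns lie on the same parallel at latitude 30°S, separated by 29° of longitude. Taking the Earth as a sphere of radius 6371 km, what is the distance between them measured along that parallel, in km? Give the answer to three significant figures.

2790 km

Arc length along a parallel = R cos φ · Δλ (with Δλ in radians).
= 6371 × cos 30° × (29° × π/180) = 6371 × 0.8660 × 0.5061 ≈ 2790 km.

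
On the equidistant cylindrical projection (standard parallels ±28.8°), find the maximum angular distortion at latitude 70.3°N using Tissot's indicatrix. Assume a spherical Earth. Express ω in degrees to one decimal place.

With standard parallel φ₀ = 28.8°, the equirectangular projection gives x = Rλ cos φ₀, y = Rφ, so h = 1 and k = cos 28.8° / cos φ.
At 70.3°: h = 1.000, k = 2.600; principal scales a = 2.600, b = 1.000.
sin(ω/2) = (a − b)/(a + b) = 1.600/3.600 = 0.4444, so ω = 2 arcsin(0.4444) ≈ 52.8°.

52.8°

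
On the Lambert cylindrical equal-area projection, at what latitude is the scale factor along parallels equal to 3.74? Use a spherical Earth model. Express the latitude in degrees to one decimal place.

The Lambert cylindrical equal-area projection is the cylindrical equal-area projection with its standard parallel at the equator (φ₀ = 0). Cylindrical equal-area (φ₀ = 0°): h = cos φ / cos 0° along meridians, k = cos 0° / cos φ along parallels; h·k = 1.
k = cos φ₀ / cos φ = 3.74  ⇒  cos φ = cos 0° / 3.74 = 0.2674.
φ = arccos(0.2674) ≈ 74.5°.

74.5°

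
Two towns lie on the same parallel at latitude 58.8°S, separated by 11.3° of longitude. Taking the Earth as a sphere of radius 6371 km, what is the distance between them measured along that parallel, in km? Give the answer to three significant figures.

Arc length along a parallel = R cos φ · Δλ (with Δλ in radians).
= 6371 × cos 58.8° × (11.3° × π/180) = 6371 × 0.5180 × 0.1972 ≈ 651 km.

651 km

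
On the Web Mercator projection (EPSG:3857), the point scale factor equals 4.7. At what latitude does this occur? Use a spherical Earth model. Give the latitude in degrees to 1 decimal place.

77.7°

Mercator scale is k = sec φ = 1/cos φ.
1/cos φ = 4.7  ⇒  cos φ = 0.2128  ⇒  φ = arccos(0.2128) ≈ 77.7°.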